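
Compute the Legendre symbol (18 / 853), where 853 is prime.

-1

Pull out 2: since 853 ≡ 5 (mod 8), (2/853) = -1.
Reciprocity: 9 ≡ 1 and 853 ≡ 1 (mod 4), so (9/853) = +(853/9).
Reduce top mod 9: now compute (7/9).
Reciprocity: 7 ≡ 3 and 9 ≡ 1 (mod 4), so (7/9) = +(9/7).
Reduce top mod 7: now compute (2/7).
Pull out 2: since 7 ≡ 7 (mod 8), (2/7) = +1.
Reached (1/7) = 1. Collecting the sign flips along the way, the symbol is -1.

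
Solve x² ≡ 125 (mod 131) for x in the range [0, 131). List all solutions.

16, 115

Since 131 ≡ 3 (mod 4), a square root of 125 is 125^((131+1)/4) = 125^33 mod 131.
Repeated squaring: 125^2≡36, 125^4≡117, 125^8≡65, 125^16≡33, 125^32≡41 (mod 131).
125^33 = 125^(32+1) ≡ 16 (mod 131).
Check: 16² = 256 ≡ 125 (mod 131). The two roots are 16 and 115.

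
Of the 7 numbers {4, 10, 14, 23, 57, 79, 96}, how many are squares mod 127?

(4/127) = +1 → QR.
(10/127) = -1 → non-residue.
(14/127) = -1 → non-residue.
(23/127) = -1 → non-residue.
(57/127) = -1 → non-residue.
(79/127) = +1 → QR.
(96/127) = -1 → non-residue.
Total quadratic residues among the 7: 2.

2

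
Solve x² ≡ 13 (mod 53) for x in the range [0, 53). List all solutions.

15, 38

53 ≡ 1 (mod 4), so we find a root by search.
Trying successive values, 15² = 225 ≡ 13 (mod 53). The other root is 53 − 15 = 38.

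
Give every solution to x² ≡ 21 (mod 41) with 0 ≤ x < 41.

41 ≡ 1 (mod 4), so we find a root by search.
Trying successive values, 12² = 144 ≡ 21 (mod 41). The other root is 41 − 12 = 29.

12, 29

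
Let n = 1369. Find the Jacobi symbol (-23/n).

First reduce: -23 ≡ 1346 (mod 1369).
Pull out 2: since 1369 ≡ 1 (mod 8), (2/1369) = +1.
Reciprocity: 673 ≡ 1 and 1369 ≡ 1 (mod 4), so (673/1369) = +(1369/673).
Reduce top mod 673: now compute (23/673).
Reciprocity: 23 ≡ 3 and 673 ≡ 1 (mod 4), so (23/673) = +(673/23).
Reduce top mod 23: now compute (6/23).
Pull out 2: since 23 ≡ 7 (mod 8), (2/23) = +1.
Reciprocity: 3 ≡ 3 and 23 ≡ 3 (mod 4), so (3/23) = −(23/3).
Reduce top mod 3: now compute (2/3).
Pull out 2: since 3 ≡ 3 (mod 8), (2/3) = -1.
Reached (1/3) = 1. Collecting the sign flips along the way, the symbol is +1.

1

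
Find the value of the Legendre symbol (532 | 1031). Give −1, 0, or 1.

Pull out 2^2: since 1031 ≡ 7 (mod 8), (2/1031) = +1, so (2/1031)^2 = +1.
Reciprocity: 133 ≡ 1 and 1031 ≡ 3 (mod 4), so (133/1031) = +(1031/133).
Reduce top mod 133: now compute (100/133).
Pull out 2^2: since 133 ≡ 5 (mod 8), (2/133) = -1, so (2/133)^2 = +1.
Reciprocity: 25 ≡ 1 and 133 ≡ 1 (mod 4), so (25/133) = +(133/25).
Reduce top mod 25: now compute (8/25).
Pull out 2^3: since 25 ≡ 1 (mod 8), (2/25) = +1, so (2/25)^3 = +1.
Reached (1/25) = 1. Collecting the sign flips along the way, the symbol is +1.

1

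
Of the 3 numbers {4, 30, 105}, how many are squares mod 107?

3

(4/107) = +1 → QR.
(30/107) = +1 → QR.
(105/107) = +1 → QR.
Total quadratic residues among the 3: 3.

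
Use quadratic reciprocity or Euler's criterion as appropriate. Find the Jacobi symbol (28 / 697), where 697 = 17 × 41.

1

Pull out 2^2: since 697 ≡ 1 (mod 8), (2/697) = +1, so (2/697)^2 = +1.
Reciprocity: 7 ≡ 3 and 697 ≡ 1 (mod 4), so (7/697) = +(697/7).
Reduce top mod 7: now compute (4/7).
Pull out 2^2: since 7 ≡ 7 (mod 8), (2/7) = +1, so (2/7)^2 = +1.
Reached (1/7) = 1. Collecting the sign flips along the way, the symbol is +1.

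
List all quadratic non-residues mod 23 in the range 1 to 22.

Square k = 1,…,11 (k and 23−k give the same square):
1²=1, 2²=4, 3²=9, 4²=16, 5²≡2, 6²≡13, 7²≡3, 8²≡18, 9²≡12, 10²≡8, 11²≡6 (mod 23).
The residues are {1, 2, 3, 4, 6, 8, 9, 12, 13, 16, 18}; the non-residues are the remaining 11 nonzero classes.

5 7 10 11 14 15 17 19 20 21 22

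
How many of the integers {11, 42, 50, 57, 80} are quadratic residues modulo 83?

1

(11/83) = +1 → QR.
(42/83) = -1 → non-residue.
(50/83) = -1 → non-residue.
(57/83) = -1 → non-residue.
(80/83) = -1 → non-residue.
Total quadratic residues among the 5: 1.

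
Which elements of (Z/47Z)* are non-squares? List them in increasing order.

Square k = 1,…,23 (k and 47−k give the same square):
1²=1, 2²=4, 3²=9, 4²=16, 5²=25, 6²=36, 7²≡2, 8²≡17, 9²≡34, 10²≡6, 11²≡27, 12²≡3, 13²≡28, 14²≡8, 15²≡37, 16²≡21, 17²≡7, 18²≡42, 19²≡32, 20²≡24, 21²≡18, 22²≡14, 23²≡12 (mod 47).
The residues are {1, 2, 3, 4, 6, 7, 8, 9, 12, 14, 16, 17, 18, 21, 24, 25, 27, 28, 32, 34, 36, 37, 42}; the non-residues are the remaining 23 nonzero classes.

5, 10, 11, 13, 15, 19, 20, 22, 23, 26, 29, 30, 31, 33, 35, 38, 39, 40, 41, 43, 44, 45, 46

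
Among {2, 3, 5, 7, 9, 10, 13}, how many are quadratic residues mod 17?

(2/17) = +1 → QR.
(3/17) = -1 → non-residue.
(5/17) = -1 → non-residue.
(7/17) = -1 → non-residue.
(9/17) = +1 → QR.
(10/17) = -1 → non-residue.
(13/17) = +1 → QR.
Total quadratic residues among the 7: 3.

3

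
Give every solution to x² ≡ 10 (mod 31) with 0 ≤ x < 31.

Since 31 ≡ 3 (mod 4), a square root of 10 is 10^((31+1)/4) = 10^8 mod 31.
Repeated squaring: 10^2≡7, 10^4≡18, 10^8≡14 (mod 31).
10^8 = 10^(8) ≡ 14 (mod 31).
Check: 14² = 196 ≡ 10 (mod 31). The two roots are 14 and 17.

14, 17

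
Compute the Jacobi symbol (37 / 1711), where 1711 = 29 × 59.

1

Reciprocity: 37 ≡ 1 and 1711 ≡ 3 (mod 4), so (37/1711) = +(1711/37).
Reduce top mod 37: now compute (9/37).
Reciprocity: 9 ≡ 1 and 37 ≡ 1 (mod 4), so (9/37) = +(37/9).
Reduce top mod 9: now compute (1/9).
Reached (1/9) = 1. Collecting the sign flips along the way, the symbol is +1.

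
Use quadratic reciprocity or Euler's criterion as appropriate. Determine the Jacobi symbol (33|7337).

0

Reciprocity: 33 ≡ 1 and 7337 ≡ 1 (mod 4), so (33/7337) = +(7337/33).
Reduce top mod 33: now compute (11/33).
Reciprocity: 11 ≡ 3 and 33 ≡ 1 (mod 4), so (11/33) = +(33/11).
Reduce top mod 11: now compute (0/11).
Top reduces to 0: gcd > 1, so the symbol is 0.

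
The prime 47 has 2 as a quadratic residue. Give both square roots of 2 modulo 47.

7, 40

Since 47 ≡ 3 (mod 4), a square root of 2 is 2^((47+1)/4) = 2^12 mod 47.
Repeated squaring: 2^2≡4, 2^4≡16, 2^8≡21 (mod 47).
2^12 = 2^(8+4) ≡ 7 (mod 47).
Check: 7² = 49 ≡ 2 (mod 47). The two roots are 7 and 40.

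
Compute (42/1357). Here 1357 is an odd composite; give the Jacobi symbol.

1

Pull out 2: since 1357 ≡ 5 (mod 8), (2/1357) = -1.
Reciprocity: 21 ≡ 1 and 1357 ≡ 1 (mod 4), so (21/1357) = +(1357/21).
Reduce top mod 21: now compute (13/21).
Reciprocity: 13 ≡ 1 and 21 ≡ 1 (mod 4), so (13/21) = +(21/13).
Reduce top mod 13: now compute (8/13).
Pull out 2^3: since 13 ≡ 5 (mod 8), (2/13) = -1, so (2/13)^3 = -1.
Reached (1/13) = 1. Collecting the sign flips along the way, the symbol is +1.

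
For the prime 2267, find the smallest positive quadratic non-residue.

(2/2267) = −1, so 2 is the smallest positive non-residue mod 2267.

2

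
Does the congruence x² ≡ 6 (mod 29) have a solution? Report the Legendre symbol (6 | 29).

1

Pull out 2: since 29 ≡ 5 (mod 8), (2/29) = -1.
Reciprocity: 3 ≡ 3 and 29 ≡ 1 (mod 4), so (3/29) = +(29/3).
Reduce top mod 3: now compute (2/3).
Pull out 2: since 3 ≡ 3 (mod 8), (2/3) = -1.
Reached (1/3) = 1. Collecting the sign flips along the way, the symbol is +1.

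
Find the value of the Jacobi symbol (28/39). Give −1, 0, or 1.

-1

Pull out 2^2: since 39 ≡ 7 (mod 8), (2/39) = +1, so (2/39)^2 = +1.
Reciprocity: 7 ≡ 3 and 39 ≡ 3 (mod 4), so (7/39) = −(39/7).
Reduce top mod 7: now compute (4/7).
Pull out 2^2: since 7 ≡ 7 (mod 8), (2/7) = +1, so (2/7)^2 = +1.
Reached (1/7) = 1. Collecting the sign flips along the way, the symbol is -1.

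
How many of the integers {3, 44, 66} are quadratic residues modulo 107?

2

(3/107) = +1 → QR.
(44/107) = +1 → QR.
(66/107) = -1 → non-residue.
Total quadratic residues among the 3: 2.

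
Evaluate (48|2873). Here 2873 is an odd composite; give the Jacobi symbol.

Pull out 2^4: since 2873 ≡ 1 (mod 8), (2/2873) = +1, so (2/2873)^4 = +1.
Reciprocity: 3 ≡ 3 and 2873 ≡ 1 (mod 4), so (3/2873) = +(2873/3).
Reduce top mod 3: now compute (2/3).
Pull out 2: since 3 ≡ 3 (mod 8), (2/3) = -1.
Reached (1/3) = 1. Collecting the sign flips along the way, the symbol is -1.

-1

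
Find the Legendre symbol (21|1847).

Reciprocity: 21 ≡ 1 and 1847 ≡ 3 (mod 4), so (21/1847) = +(1847/21).
Reduce top mod 21: now compute (20/21).
Pull out 2^2: since 21 ≡ 5 (mod 8), (2/21) = -1, so (2/21)^2 = +1.
Reciprocity: 5 ≡ 1 and 21 ≡ 1 (mod 4), so (5/21) = +(21/5).
Reduce top mod 5: now compute (1/5).
Reached (1/5) = 1. Collecting the sign flips along the way, the symbol is +1.

1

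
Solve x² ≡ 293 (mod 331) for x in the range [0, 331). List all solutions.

151, 180

Since 331 ≡ 3 (mod 4), a square root of 293 is 293^((331+1)/4) = 293^83 mod 331.
Repeated squaring: 293^2≡120, 293^4≡167, 293^8≡85, 293^16≡274, 293^32≡270, 293^64≡80 (mod 331).
293^83 = 293^(64+16+2+1) ≡ 180 (mod 331).
Check: 180² = 32400 ≡ 293 (mod 331). The two roots are 151 and 180.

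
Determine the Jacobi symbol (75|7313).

-1

Reciprocity: 75 ≡ 3 and 7313 ≡ 1 (mod 4), so (75/7313) = +(7313/75).
Reduce top mod 75: now compute (38/75).
Pull out 2: since 75 ≡ 3 (mod 8), (2/75) = -1.
Reciprocity: 19 ≡ 3 and 75 ≡ 3 (mod 4), so (19/75) = −(75/19).
Reduce top mod 19: now compute (18/19).
Pull out 2: since 19 ≡ 3 (mod 8), (2/19) = -1.
Reciprocity: 9 ≡ 1 and 19 ≡ 3 (mod 4), so (9/19) = +(19/9).
Reduce top mod 9: now compute (1/9).
Reached (1/9) = 1. Collecting the sign flips along the way, the symbol is -1.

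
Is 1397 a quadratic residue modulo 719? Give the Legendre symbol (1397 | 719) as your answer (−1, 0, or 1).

First reduce: 1397 ≡ 678 (mod 719).
Pull out 2: since 719 ≡ 7 (mod 8), (2/719) = +1.
Reciprocity: 339 ≡ 3 and 719 ≡ 3 (mod 4), so (339/719) = −(719/339).
Reduce top mod 339: now compute (41/339).
Reciprocity: 41 ≡ 1 and 339 ≡ 3 (mod 4), so (41/339) = +(339/41).
Reduce top mod 41: now compute (11/41).
Reciprocity: 11 ≡ 3 and 41 ≡ 1 (mod 4), so (11/41) = +(41/11).
Reduce top mod 11: now compute (8/11).
Pull out 2^3: since 11 ≡ 3 (mod 8), (2/11) = -1, so (2/11)^3 = -1.
Reached (1/11) = 1. Collecting the sign flips along the way, the symbol is +1.

1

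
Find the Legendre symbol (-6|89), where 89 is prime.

-1

First reduce: -6 ≡ 83 (mod 89).
Reciprocity: 83 ≡ 3 and 89 ≡ 1 (mod 4), so (83/89) = +(89/83).
Reduce top mod 83: now compute (6/83).
Pull out 2: since 83 ≡ 3 (mod 8), (2/83) = -1.
Reciprocity: 3 ≡ 3 and 83 ≡ 3 (mod 4), so (3/83) = −(83/3).
Reduce top mod 3: now compute (2/3).
Pull out 2: since 3 ≡ 3 (mod 8), (2/3) = -1.
Reached (1/3) = 1. Collecting the sign flips along the way, the symbol is -1.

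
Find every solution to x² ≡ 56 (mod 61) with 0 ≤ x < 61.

61 ≡ 1 (mod 4), so we find a root by search.
Trying successive values, 19² = 361 ≡ 56 (mod 61). The other root is 61 − 19 = 42.

19, 42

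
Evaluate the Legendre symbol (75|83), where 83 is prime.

Euler's criterion: (75/83) ≡ 75^41 (mod 83).
75^2 ≡ 64 (mod 83)
75^4 ≡ 29 (mod 83)
75^8 ≡ 11 (mod 83)
75^16 ≡ 38 (mod 83)
75^32 ≡ 33 (mod 83)
75^41 = 75^(32+8+1) ≡ 1 (mod 83).
Result is 1, so (75/83) = 1.

1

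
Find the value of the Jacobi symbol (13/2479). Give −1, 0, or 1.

1

Reciprocity: 13 ≡ 1 and 2479 ≡ 3 (mod 4), so (13/2479) = +(2479/13).
Reduce top mod 13: now compute (9/13).
Reciprocity: 9 ≡ 1 and 13 ≡ 1 (mod 4), so (9/13) = +(13/9).
Reduce top mod 9: now compute (4/9).
Pull out 2^2: since 9 ≡ 1 (mod 8), (2/9) = +1, so (2/9)^2 = +1.
Reached (1/9) = 1. Collecting the sign flips along the way, the symbol is +1.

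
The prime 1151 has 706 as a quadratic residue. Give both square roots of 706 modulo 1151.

Since 1151 ≡ 3 (mod 4), a square root of 706 is 706^((1151+1)/4) = 706^288 mod 1151.
Repeated squaring: 706^2≡53, 706^4≡507, 706^8≡376, 706^16≡954, 706^32≡826, 706^64≡884, 706^128≡1078, 706^256≡725 (mod 1151).
706^288 = 706^(256+32) ≡ 330 (mod 1151).
Check: 330² = 108900 ≡ 706 (mod 1151). The two roots are 330 and 821.

330, 821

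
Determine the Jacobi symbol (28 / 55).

Pull out 2^2: since 55 ≡ 7 (mod 8), (2/55) = +1, so (2/55)^2 = +1.
Reciprocity: 7 ≡ 3 and 55 ≡ 3 (mod 4), so (7/55) = −(55/7).
Reduce top mod 7: now compute (6/7).
Pull out 2: since 7 ≡ 7 (mod 8), (2/7) = +1.
Reciprocity: 3 ≡ 3 and 7 ≡ 3 (mod 4), so (3/7) = −(7/3).
Reduce top mod 3: now compute (1/3).
Reached (1/3) = 1. Collecting the sign flips along the way, the symbol is +1.

1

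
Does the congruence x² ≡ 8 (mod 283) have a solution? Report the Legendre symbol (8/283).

Pull out 2^3: since 283 ≡ 3 (mod 8), (2/283) = -1, so (2/283)^3 = -1.
Reached (1/283) = 1. Collecting the sign flips along the way, the symbol is -1.

-1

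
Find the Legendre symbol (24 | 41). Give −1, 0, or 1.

Euler's criterion: (24/41) ≡ 24^20 (mod 41).
24^2 ≡ 2 (mod 41)
24^4 ≡ 4 (mod 41)
24^8 ≡ 16 (mod 41)
24^16 ≡ 10 (mod 41)
24^20 = 24^(16+4) ≡ 40 (mod 41).
Result is 40 ≡ −1, so (24/41) = −1.

-1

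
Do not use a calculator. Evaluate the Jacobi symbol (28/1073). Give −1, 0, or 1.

Pull out 2^2: since 1073 ≡ 1 (mod 8), (2/1073) = +1, so (2/1073)^2 = +1.
Reciprocity: 7 ≡ 3 and 1073 ≡ 1 (mod 4), so (7/1073) = +(1073/7).
Reduce top mod 7: now compute (2/7).
Pull out 2: since 7 ≡ 7 (mod 8), (2/7) = +1.
Reached (1/7) = 1. Collecting the sign flips along the way, the symbol is +1.

1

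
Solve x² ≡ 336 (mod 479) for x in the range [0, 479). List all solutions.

78, 401

Since 479 ≡ 3 (mod 4), a square root of 336 is 336^((479+1)/4) = 336^120 mod 479.
Repeated squaring: 336^2≡331, 336^4≡349, 336^8≡135, 336^16≡23, 336^32≡50, 336^64≡105 (mod 479).
336^120 = 336^(64+32+16+8) ≡ 401 (mod 479).
Check: 401² = 160801 ≡ 336 (mod 479). The two roots are 78 and 401.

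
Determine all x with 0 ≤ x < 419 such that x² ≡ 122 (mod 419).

Since 419 ≡ 3 (mod 4), a square root of 122 is 122^((419+1)/4) = 122^105 mod 419.
Repeated squaring: 122^2≡219, 122^4≡195, 122^8≡315, 122^16≡341, 122^32≡218, 122^64≡177 (mod 419).
122^105 = 122^(64+32+8+1) ≡ 125 (mod 419).
Check: 125² = 15625 ≡ 122 (mod 419). The two roots are 125 and 294.

125, 294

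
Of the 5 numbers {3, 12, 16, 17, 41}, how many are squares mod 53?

(3/53) = -1 → non-residue.
(12/53) = -1 → non-residue.
(16/53) = +1 → QR.
(17/53) = +1 → QR.
(41/53) = -1 → non-residue.
Total quadratic residues among the 5: 2.

2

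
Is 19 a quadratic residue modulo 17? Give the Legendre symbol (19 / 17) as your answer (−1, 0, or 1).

1

First reduce: 19 ≡ 2 (mod 17).
Pull out 2: since 17 ≡ 1 (mod 8), (2/17) = +1.
Reached (1/17) = 1. Collecting the sign flips along the way, the symbol is +1.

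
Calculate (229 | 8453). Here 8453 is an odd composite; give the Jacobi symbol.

Reciprocity: 229 ≡ 1 and 8453 ≡ 1 (mod 4), so (229/8453) = +(8453/229).
Reduce top mod 229: now compute (209/229).
Reciprocity: 209 ≡ 1 and 229 ≡ 1 (mod 4), so (209/229) = +(229/209).
Reduce top mod 209: now compute (20/209).
Pull out 2^2: since 209 ≡ 1 (mod 8), (2/209) = +1, so (2/209)^2 = +1.
Reciprocity: 5 ≡ 1 and 209 ≡ 1 (mod 4), so (5/209) = +(209/5).
Reduce top mod 5: now compute (4/5).
Pull out 2^2: since 5 ≡ 5 (mod 8), (2/5) = -1, so (2/5)^2 = +1.
Reached (1/5) = 1. Collecting the sign flips along the way, the symbol is +1.

1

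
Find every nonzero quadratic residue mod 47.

1 2 3 4 6 7 8 9 12 14 16 17 18 21 24 25 27 28 32 34 36 37 42

Square k = 1,…,23 (k and 47−k give the same square):
1²=1, 2²=4, 3²=9, 4²=16, 5²=25, 6²=36, 7²≡2, 8²≡17, 9²≡34, 10²≡6, 11²≡27, 12²≡3, 13²≡28, 14²≡8, 15²≡37, 16²≡21, 17²≡7, 18²≡42, 19²≡32, 20²≡24, 21²≡18, 22²≡14, 23²≡12 (mod 47).
So the quadratic residues mod 47 are {1, 2, 3, 4, 6, 7, 8, 9, 12, 14, 16, 17, 18, 21, 24, 25, 27, 28, 32, 34, 36, 37, 42}.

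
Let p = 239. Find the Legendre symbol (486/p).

1

First reduce: 486 ≡ 8 (mod 239).
Pull out 2^3: since 239 ≡ 7 (mod 8), (2/239) = +1, so (2/239)^3 = +1.
Reached (1/239) = 1. Collecting the sign flips along the way, the symbol is +1.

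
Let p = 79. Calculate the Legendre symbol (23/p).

1

Euler's criterion: (23/79) ≡ 23^39 (mod 79).
23^2 ≡ 55 (mod 79)
23^4 ≡ 23 (mod 79)
23^8 ≡ 55 (mod 79)
23^16 ≡ 23 (mod 79)
23^32 ≡ 55 (mod 79)
23^39 = 23^(32+4+2+1) ≡ 1 (mod 79).
Result is 1, so (23/79) = 1.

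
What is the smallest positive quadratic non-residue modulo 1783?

(2/1783) = +1, so 2 is a residue.
(3/1783) = −1, so 3 is the smallest positive non-residue mod 1783.

3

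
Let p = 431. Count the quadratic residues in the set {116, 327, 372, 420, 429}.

(116/431) = +1 → QR.
(327/431) = +1 → QR.
(372/431) = -1 → non-residue.
(420/431) = -1 → non-residue.
(429/431) = -1 → non-residue.
Total quadratic residues among the 5: 2.

2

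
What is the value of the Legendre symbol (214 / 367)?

Euler's criterion: (214/367) ≡ 214^183 (mod 367).
214^2 ≡ 288 (mod 367)
214^4 ≡ 2 (mod 367)
214^8 ≡ 4 (mod 367)
214^16 ≡ 16 (mod 367)
214^32 ≡ 256 (mod 367)
214^64 ≡ 210 (mod 367)
214^128 ≡ 60 (mod 367)
214^183 = 214^(128+32+16+4+2+1) ≡ 1 (mod 367).
Result is 1, so (214/367) = 1.

1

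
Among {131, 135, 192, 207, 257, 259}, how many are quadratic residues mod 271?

1

(131/271) = -1 → non-residue.
(135/271) = -1 → non-residue.
(192/271) = -1 → non-residue.
(207/271) = -1 → non-residue.
(257/271) = -1 → non-residue.
(259/271) = +1 → QR.
Total quadratic residues among the 6: 1.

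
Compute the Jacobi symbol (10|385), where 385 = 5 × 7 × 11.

0

Pull out 2: since 385 ≡ 1 (mod 8), (2/385) = +1.
Reciprocity: 5 ≡ 1 and 385 ≡ 1 (mod 4), so (5/385) = +(385/5).
Reduce top mod 5: now compute (0/5).
Top reduces to 0: gcd > 1, so the symbol is 0.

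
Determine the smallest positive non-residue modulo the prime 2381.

(2/2381) = −1, so 2 is the smallest positive non-residue mod 2381.

2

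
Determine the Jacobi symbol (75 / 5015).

Reciprocity: 75 ≡ 3 and 5015 ≡ 3 (mod 4), so (75/5015) = −(5015/75).
Reduce top mod 75: now compute (65/75).
Reciprocity: 65 ≡ 1 and 75 ≡ 3 (mod 4), so (65/75) = +(75/65).
Reduce top mod 65: now compute (10/65).
Pull out 2: since 65 ≡ 1 (mod 8), (2/65) = +1.
Reciprocity: 5 ≡ 1 and 65 ≡ 1 (mod 4), so (5/65) = +(65/5).
Reduce top mod 5: now compute (0/5).
Top reduces to 0: gcd > 1, so the symbol is 0.

0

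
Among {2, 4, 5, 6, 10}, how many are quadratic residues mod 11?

2

(2/11) = -1 → non-residue.
(4/11) = +1 → QR.
(5/11) = +1 → QR.
(6/11) = -1 → non-residue.
(10/11) = -1 → non-residue.
Total quadratic residues among the 5: 2.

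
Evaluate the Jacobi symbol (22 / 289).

Pull out 2: since 289 ≡ 1 (mod 8), (2/289) = +1.
Reciprocity: 11 ≡ 3 and 289 ≡ 1 (mod 4), so (11/289) = +(289/11).
Reduce top mod 11: now compute (3/11).
Reciprocity: 3 ≡ 3 and 11 ≡ 3 (mod 4), so (3/11) = −(11/3).
Reduce top mod 3: now compute (2/3).
Pull out 2: since 3 ≡ 3 (mod 8), (2/3) = -1.
Reached (1/3) = 1. Collecting the sign flips along the way, the symbol is +1.

1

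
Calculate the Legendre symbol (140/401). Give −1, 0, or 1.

Pull out 2^2: since 401 ≡ 1 (mod 8), (2/401) = +1, so (2/401)^2 = +1.
Reciprocity: 35 ≡ 3 and 401 ≡ 1 (mod 4), so (35/401) = +(401/35).
Reduce top mod 35: now compute (16/35).
Pull out 2^4: since 35 ≡ 3 (mod 8), (2/35) = -1, so (2/35)^4 = +1.
Reached (1/35) = 1. Collecting the sign flips along the way, the symbol is +1.

1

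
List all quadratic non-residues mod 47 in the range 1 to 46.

5, 10, 11, 13, 15, 19, 20, 22, 23, 26, 29, 30, 31, 33, 35, 38, 39, 40, 41, 43, 44, 45, 46

Square k = 1,…,23 (k and 47−k give the same square):
1²=1, 2²=4, 3²=9, 4²=16, 5²=25, 6²=36, 7²≡2, 8²≡17, 9²≡34, 10²≡6, 11²≡27, 12²≡3, 13²≡28, 14²≡8, 15²≡37, 16²≡21, 17²≡7, 18²≡42, 19²≡32, 20²≡24, 21²≡18, 22²≡14, 23²≡12 (mod 47).
The residues are {1, 2, 3, 4, 6, 7, 8, 9, 12, 14, 16, 17, 18, 21, 24, 25, 27, 28, 32, 34, 36, 37, 42}; the non-residues are the remaining 23 nonzero classes.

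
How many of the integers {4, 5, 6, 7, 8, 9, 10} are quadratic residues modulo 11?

3

(4/11) = +1 → QR.
(5/11) = +1 → QR.
(6/11) = -1 → non-residue.
(7/11) = -1 → non-residue.
(8/11) = -1 → non-residue.
(9/11) = +1 → QR.
(10/11) = -1 → non-residue.
Total quadratic residues among the 7: 3.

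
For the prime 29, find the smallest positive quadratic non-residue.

(2/29) = −1, so 2 is the smallest positive non-residue mod 29.

2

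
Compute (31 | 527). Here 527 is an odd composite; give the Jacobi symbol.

Reciprocity: 31 ≡ 3 and 527 ≡ 3 (mod 4), so (31/527) = −(527/31).
Reduce top mod 31: now compute (0/31).
Top reduces to 0: gcd > 1, so the symbol is 0.

0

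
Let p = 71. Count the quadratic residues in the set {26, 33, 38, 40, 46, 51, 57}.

3

(26/71) = -1 → non-residue.
(33/71) = -1 → non-residue.
(38/71) = +1 → QR.
(40/71) = +1 → QR.
(46/71) = -1 → non-residue.
(51/71) = -1 → non-residue.
(57/71) = +1 → QR.
Total quadratic residues among the 7: 3.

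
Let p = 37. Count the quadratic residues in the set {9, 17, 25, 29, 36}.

3

(9/37) = +1 → QR.
(17/37) = -1 → non-residue.
(25/37) = +1 → QR.
(29/37) = -1 → non-residue.
(36/37) = +1 → QR.
Total quadratic residues among the 5: 3.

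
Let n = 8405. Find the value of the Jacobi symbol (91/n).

Reciprocity: 91 ≡ 3 and 8405 ≡ 1 (mod 4), so (91/8405) = +(8405/91).
Reduce top mod 91: now compute (33/91).
Reciprocity: 33 ≡ 1 and 91 ≡ 3 (mod 4), so (33/91) = +(91/33).
Reduce top mod 33: now compute (25/33).
Reciprocity: 25 ≡ 1 and 33 ≡ 1 (mod 4), so (25/33) = +(33/25).
Reduce top mod 25: now compute (8/25).
Pull out 2^3: since 25 ≡ 1 (mod 8), (2/25) = +1, so (2/25)^3 = +1.
Reached (1/25) = 1. Collecting the sign flips along the way, the symbol is +1.

1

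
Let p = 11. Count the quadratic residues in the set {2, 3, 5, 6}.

(2/11) = -1 → non-residue.
(3/11) = +1 → QR.
(5/11) = +1 → QR.
(6/11) = -1 → non-residue.
Total quadratic residues among the 4: 2.

2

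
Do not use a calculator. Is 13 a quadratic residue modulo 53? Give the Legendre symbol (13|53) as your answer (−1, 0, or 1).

Reciprocity: 13 ≡ 1 and 53 ≡ 1 (mod 4), so (13/53) = +(53/13).
Reduce top mod 13: now compute (1/13).
Reached (1/13) = 1. Collecting the sign flips along the way, the symbol is +1.

1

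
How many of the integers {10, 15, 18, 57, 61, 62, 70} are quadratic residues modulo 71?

4

(10/71) = +1 → QR.
(15/71) = +1 → QR.
(18/71) = +1 → QR.
(57/71) = +1 → QR.
(61/71) = -1 → non-residue.
(62/71) = -1 → non-residue.
(70/71) = -1 → non-residue.
Total quadratic residues among the 7: 4.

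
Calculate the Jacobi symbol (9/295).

1

Reciprocity: 9 ≡ 1 and 295 ≡ 3 (mod 4), so (9/295) = +(295/9).
Reduce top mod 9: now compute (7/9).
Reciprocity: 7 ≡ 3 and 9 ≡ 1 (mod 4), so (7/9) = +(9/7).
Reduce top mod 7: now compute (2/7).
Pull out 2: since 7 ≡ 7 (mod 8), (2/7) = +1.
Reached (1/7) = 1. Collecting the sign flips along the way, the symbol is +1.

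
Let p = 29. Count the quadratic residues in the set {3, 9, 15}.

1

(3/29) = -1 → non-residue.
(9/29) = +1 → QR.
(15/29) = -1 → non-residue.
Total quadratic residues among the 3: 1.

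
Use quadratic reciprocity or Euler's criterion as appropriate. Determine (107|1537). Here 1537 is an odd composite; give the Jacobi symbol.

1

Reciprocity: 107 ≡ 3 and 1537 ≡ 1 (mod 4), so (107/1537) = +(1537/107).
Reduce top mod 107: now compute (39/107).
Reciprocity: 39 ≡ 3 and 107 ≡ 3 (mod 4), so (39/107) = −(107/39).
Reduce top mod 39: now compute (29/39).
Reciprocity: 29 ≡ 1 and 39 ≡ 3 (mod 4), so (29/39) = +(39/29).
Reduce top mod 29: now compute (10/29).
Pull out 2: since 29 ≡ 5 (mod 8), (2/29) = -1.
Reciprocity: 5 ≡ 1 and 29 ≡ 1 (mod 4), so (5/29) = +(29/5).
Reduce top mod 5: now compute (4/5).
Pull out 2^2: since 5 ≡ 5 (mod 8), (2/5) = -1, so (2/5)^2 = +1.
Reached (1/5) = 1. Collecting the sign flips along the way, the symbol is +1.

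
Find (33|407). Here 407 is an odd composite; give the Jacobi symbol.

Reciprocity: 33 ≡ 1 and 407 ≡ 3 (mod 4), so (33/407) = +(407/33).
Reduce top mod 33: now compute (11/33).
Reciprocity: 11 ≡ 3 and 33 ≡ 1 (mod 4), so (11/33) = +(33/11).
Reduce top mod 11: now compute (0/11).
Top reduces to 0: gcd > 1, so the symbol is 0.

0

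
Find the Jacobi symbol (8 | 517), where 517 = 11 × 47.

-1

Pull out 2^3: since 517 ≡ 5 (mod 8), (2/517) = -1, so (2/517)^3 = -1.
Reached (1/517) = 1. Collecting the sign flips along the way, the symbol is -1.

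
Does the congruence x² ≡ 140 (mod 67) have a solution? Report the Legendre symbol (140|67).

First reduce: 140 ≡ 6 (mod 67).
Pull out 2: since 67 ≡ 3 (mod 8), (2/67) = -1.
Reciprocity: 3 ≡ 3 and 67 ≡ 3 (mod 4), so (3/67) = −(67/3).
Reduce top mod 3: now compute (1/3).
Reached (1/3) = 1. Collecting the sign flips along the way, the symbol is +1.

1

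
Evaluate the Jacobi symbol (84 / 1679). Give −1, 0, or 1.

1

Pull out 2^2: since 1679 ≡ 7 (mod 8), (2/1679) = +1, so (2/1679)^2 = +1.
Reciprocity: 21 ≡ 1 and 1679 ≡ 3 (mod 4), so (21/1679) = +(1679/21).
Reduce top mod 21: now compute (20/21).
Pull out 2^2: since 21 ≡ 5 (mod 8), (2/21) = -1, so (2/21)^2 = +1.
Reciprocity: 5 ≡ 1 and 21 ≡ 1 (mod 4), so (5/21) = +(21/5).
Reduce top mod 5: now compute (1/5).
Reached (1/5) = 1. Collecting the sign flips along the way, the symbol is +1.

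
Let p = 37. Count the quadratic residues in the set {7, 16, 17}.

(7/37) = +1 → QR.
(16/37) = +1 → QR.
(17/37) = -1 → non-residue.
Total quadratic residues among the 3: 2.

2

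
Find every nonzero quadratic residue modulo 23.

Square k = 1,…,11 (k and 23−k give the same square):
1²=1, 2²=4, 3²=9, 4²=16, 5²≡2, 6²≡13, 7²≡3, 8²≡18, 9²≡12, 10²≡8, 11²≡6 (mod 23).
So the quadratic residues mod 23 are {1, 2, 3, 4, 6, 8, 9, 12, 13, 16, 18}.

1,2,3,4,6,8,9,12,13,16,18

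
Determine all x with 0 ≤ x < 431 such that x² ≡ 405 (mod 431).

Since 431 ≡ 3 (mod 4), a square root of 405 is 405^((431+1)/4) = 405^108 mod 431.
Repeated squaring: 405^2≡245, 405^4≡116, 405^8≡95, 405^16≡405, 405^32≡245, 405^64≡116 (mod 431).
405^108 = 405^(64+32+8+4) ≡ 95 (mod 431).
Check: 95² = 9025 ≡ 405 (mod 431). The two roots are 95 and 336.

95, 336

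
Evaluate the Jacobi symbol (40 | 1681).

Pull out 2^3: since 1681 ≡ 1 (mod 8), (2/1681) = +1, so (2/1681)^3 = +1.
Reciprocity: 5 ≡ 1 and 1681 ≡ 1 (mod 4), so (5/1681) = +(1681/5).
Reduce top mod 5: now compute (1/5).
Reached (1/5) = 1. Collecting the sign flips along the way, the symbol is +1.

1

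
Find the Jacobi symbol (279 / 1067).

Reciprocity: 279 ≡ 3 and 1067 ≡ 3 (mod 4), so (279/1067) = −(1067/279).
Reduce top mod 279: now compute (230/279).
Pull out 2: since 279 ≡ 7 (mod 8), (2/279) = +1.
Reciprocity: 115 ≡ 3 and 279 ≡ 3 (mod 4), so (115/279) = −(279/115).
Reduce top mod 115: now compute (49/115).
Reciprocity: 49 ≡ 1 and 115 ≡ 3 (mod 4), so (49/115) = +(115/49).
Reduce top mod 49: now compute (17/49).
Reciprocity: 17 ≡ 1 and 49 ≡ 1 (mod 4), so (17/49) = +(49/17).
Reduce top mod 17: now compute (15/17).
Reciprocity: 15 ≡ 3 and 17 ≡ 1 (mod 4), so (15/17) = +(17/15).
Reduce top mod 15: now compute (2/15).
Pull out 2: since 15 ≡ 7 (mod 8), (2/15) = +1.
Reached (1/15) = 1. Collecting the sign flips along the way, the symbol is +1.

1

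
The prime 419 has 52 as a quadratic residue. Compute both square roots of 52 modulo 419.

142, 277

Since 419 ≡ 3 (mod 4), a square root of 52 is 52^((419+1)/4) = 52^105 mod 419.
Repeated squaring: 52^2≡190, 52^4≡66, 52^8≡166, 52^16≡321, 52^32≡386, 52^64≡251 (mod 419).
52^105 = 52^(64+32+8+1) ≡ 142 (mod 419).
Check: 142² = 20164 ≡ 52 (mod 419). The two roots are 142 and 277.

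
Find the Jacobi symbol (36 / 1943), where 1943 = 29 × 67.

1

Pull out 2^2: since 1943 ≡ 7 (mod 8), (2/1943) = +1, so (2/1943)^2 = +1.
Reciprocity: 9 ≡ 1 and 1943 ≡ 3 (mod 4), so (9/1943) = +(1943/9).
Reduce top mod 9: now compute (8/9).
Pull out 2^3: since 9 ≡ 1 (mod 8), (2/9) = +1, so (2/9)^3 = +1.
Reached (1/9) = 1. Collecting the sign flips along the way, the symbol is +1.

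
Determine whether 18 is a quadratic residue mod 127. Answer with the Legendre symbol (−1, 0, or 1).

Pull out 2: since 127 ≡ 7 (mod 8), (2/127) = +1.
Reciprocity: 9 ≡ 1 and 127 ≡ 3 (mod 4), so (9/127) = +(127/9).
Reduce top mod 9: now compute (1/9).
Reached (1/9) = 1. Collecting the sign flips along the way, the symbol is +1.

1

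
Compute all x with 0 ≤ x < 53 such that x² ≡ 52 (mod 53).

53 ≡ 1 (mod 4), so we find a root by search.
Trying successive values, 23² = 529 ≡ 52 (mod 53). The other root is 53 − 23 = 30.

23, 30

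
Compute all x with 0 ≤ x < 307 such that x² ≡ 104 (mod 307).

59, 248

Since 307 ≡ 3 (mod 4), a square root of 104 is 104^((307+1)/4) = 104^77 mod 307.
Repeated squaring: 104^2≡71, 104^4≡129, 104^8≡63, 104^16≡285, 104^32≡177, 104^64≡15 (mod 307).
104^77 = 104^(64+8+4+1) ≡ 248 (mod 307).
Check: 248² = 61504 ≡ 104 (mod 307). The two roots are 59 and 248.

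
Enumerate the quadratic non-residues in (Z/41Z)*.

3 6 7 11 12 13 14 15 17 19 22 24 26 27 28 29 30 34 35 38

Square k = 1,…,20 (k and 41−k give the same square):
1²=1, 2²=4, 3²=9, 4²=16, 5²=25, 6²=36, 7²≡8, 8²≡23, 9²≡40, 10²≡18, 11²≡39, 12²≡21, 13²≡5, 14²≡32, 15²≡20, 16²≡10, 17²≡2, 18²≡37, 19²≡33, 20²≡31 (mod 41).
The residues are {1, 2, 4, 5, 8, 9, 10, 16, 18, 20, 21, 23, 25, 31, 32, 33, 36, 37, 39, 40}; the non-residues are the remaining 20 nonzero classes.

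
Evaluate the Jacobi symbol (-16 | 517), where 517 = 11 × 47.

First reduce: -16 ≡ 501 (mod 517).
Reciprocity: 501 ≡ 1 and 517 ≡ 1 (mod 4), so (501/517) = +(517/501).
Reduce top mod 501: now compute (16/501).
Pull out 2^4: since 501 ≡ 5 (mod 8), (2/501) = -1, so (2/501)^4 = +1.
Reached (1/501) = 1. Collecting the sign flips along the way, the symbol is +1.

1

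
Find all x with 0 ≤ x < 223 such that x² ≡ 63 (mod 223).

78, 145

Since 223 ≡ 3 (mod 4), a square root of 63 is 63^((223+1)/4) = 63^56 mod 223.
Repeated squaring: 63^2≡178, 63^4≡18, 63^8≡101, 63^16≡166, 63^32≡127 (mod 223).
63^56 = 63^(32+16+8) ≡ 78 (mod 223).
Check: 78² = 6084 ≡ 63 (mod 223). The two roots are 78 and 145.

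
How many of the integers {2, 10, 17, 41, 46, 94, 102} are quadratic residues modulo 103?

4

(2/103) = +1 → QR.
(10/103) = -1 → non-residue.
(17/103) = +1 → QR.
(41/103) = +1 → QR.
(46/103) = +1 → QR.
(94/103) = -1 → non-residue.
(102/103) = -1 → non-residue.
Total quadratic residues among the 7: 4.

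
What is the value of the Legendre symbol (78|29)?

Euler's criterion: (78/29) ≡ 20^14 (mod 29).
20^2 ≡ 23 (mod 29)
20^4 ≡ 7 (mod 29)
20^8 ≡ 20 (mod 29)
20^14 = 20^(8+4+2) ≡ 1 (mod 29).
Result is 1, so (78/29) = 1.

1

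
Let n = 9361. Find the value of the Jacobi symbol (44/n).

Pull out 2^2: since 9361 ≡ 1 (mod 8), (2/9361) = +1, so (2/9361)^2 = +1.
Reciprocity: 11 ≡ 3 and 9361 ≡ 1 (mod 4), so (11/9361) = +(9361/11).
Reduce top mod 11: now compute (0/11).
Top reduces to 0: gcd > 1, so the symbol is 0.

0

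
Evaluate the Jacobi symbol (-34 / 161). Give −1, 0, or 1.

1

First reduce: -34 ≡ 127 (mod 161).
Reciprocity: 127 ≡ 3 and 161 ≡ 1 (mod 4), so (127/161) = +(161/127).
Reduce top mod 127: now compute (34/127).
Pull out 2: since 127 ≡ 7 (mod 8), (2/127) = +1.
Reciprocity: 17 ≡ 1 and 127 ≡ 3 (mod 4), so (17/127) = +(127/17).
Reduce top mod 17: now compute (8/17).
Pull out 2^3: since 17 ≡ 1 (mod 8), (2/17) = +1, so (2/17)^3 = +1.
Reached (1/17) = 1. Collecting the sign flips along the way, the symbol is +1.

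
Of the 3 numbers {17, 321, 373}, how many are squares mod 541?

(17/541) = -1 → non-residue.
(321/541) = -1 → non-residue.
(373/541) = -1 → non-residue.
Total quadratic residues among the 3: 0.

0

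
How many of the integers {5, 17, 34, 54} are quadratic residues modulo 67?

(5/67) = -1 → non-residue.
(17/67) = +1 → QR.
(34/67) = -1 → non-residue.
(54/67) = +1 → QR.
Total quadratic residues among the 4: 2.

2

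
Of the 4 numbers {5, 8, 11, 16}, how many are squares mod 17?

2

(5/17) = -1 → non-residue.
(8/17) = +1 → QR.
(11/17) = -1 → non-residue.
(16/17) = +1 → QR.
Total quadratic residues among the 4: 2.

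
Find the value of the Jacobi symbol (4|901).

1

Pull out 2^2: since 901 ≡ 5 (mod 8), (2/901) = -1, so (2/901)^2 = +1.
Reached (1/901) = 1. Collecting the sign flips along the way, the symbol is +1.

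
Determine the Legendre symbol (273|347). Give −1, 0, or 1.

Reciprocity: 273 ≡ 1 and 347 ≡ 3 (mod 4), so (273/347) = +(347/273).
Reduce top mod 273: now compute (74/273).
Pull out 2: since 273 ≡ 1 (mod 8), (2/273) = +1.
Reciprocity: 37 ≡ 1 and 273 ≡ 1 (mod 4), so (37/273) = +(273/37).
Reduce top mod 37: now compute (14/37).
Pull out 2: since 37 ≡ 5 (mod 8), (2/37) = -1.
Reciprocity: 7 ≡ 3 and 37 ≡ 1 (mod 4), so (7/37) = +(37/7).
Reduce top mod 7: now compute (2/7).
Pull out 2: since 7 ≡ 7 (mod 8), (2/7) = +1.
Reached (1/7) = 1. Collecting the sign flips along the way, the symbol is -1.

-1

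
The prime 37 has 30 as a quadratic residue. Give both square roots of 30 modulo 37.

17, 20

37 ≡ 1 (mod 4), so we find a root by search.
Trying successive values, 17² = 289 ≡ 30 (mod 37). The other root is 37 − 17 = 20.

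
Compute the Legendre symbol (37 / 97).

-1

Reciprocity: 37 ≡ 1 and 97 ≡ 1 (mod 4), so (37/97) = +(97/37).
Reduce top mod 37: now compute (23/37).
Reciprocity: 23 ≡ 3 and 37 ≡ 1 (mod 4), so (23/37) = +(37/23).
Reduce top mod 23: now compute (14/23).
Pull out 2: since 23 ≡ 7 (mod 8), (2/23) = +1.
Reciprocity: 7 ≡ 3 and 23 ≡ 3 (mod 4), so (7/23) = −(23/7).
Reduce top mod 7: now compute (2/7).
Pull out 2: since 7 ≡ 7 (mod 8), (2/7) = +1.
Reached (1/7) = 1. Collecting the sign flips along the way, the symbol is -1.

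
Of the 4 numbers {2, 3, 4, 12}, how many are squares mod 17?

(2/17) = +1 → QR.
(3/17) = -1 → non-residue.
(4/17) = +1 → QR.
(12/17) = -1 → non-residue.
Total quadratic residues among the 4: 2.

2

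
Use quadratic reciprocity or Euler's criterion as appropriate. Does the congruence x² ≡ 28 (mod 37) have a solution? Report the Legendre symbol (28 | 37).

1

Pull out 2^2: since 37 ≡ 5 (mod 8), (2/37) = -1, so (2/37)^2 = +1.
Reciprocity: 7 ≡ 3 and 37 ≡ 1 (mod 4), so (7/37) = +(37/7).
Reduce top mod 7: now compute (2/7).
Pull out 2: since 7 ≡ 7 (mod 8), (2/7) = +1.
Reached (1/7) = 1. Collecting the sign flips along the way, the symbol is +1.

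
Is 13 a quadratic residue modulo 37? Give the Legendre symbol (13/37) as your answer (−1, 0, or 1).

Reciprocity: 13 ≡ 1 and 37 ≡ 1 (mod 4), so (13/37) = +(37/13).
Reduce top mod 13: now compute (11/13).
Reciprocity: 11 ≡ 3 and 13 ≡ 1 (mod 4), so (11/13) = +(13/11).
Reduce top mod 11: now compute (2/11).
Pull out 2: since 11 ≡ 3 (mod 8), (2/11) = -1.
Reached (1/11) = 1. Collecting the sign flips along the way, the symbol is -1.

-1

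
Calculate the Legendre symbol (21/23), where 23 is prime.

-1

Euler's criterion: (21/23) ≡ 21^11 (mod 23).
21^2 ≡ 4 (mod 23)
21^4 ≡ 16 (mod 23)
21^8 ≡ 3 (mod 23)
21^11 = 21^(8+2+1) ≡ 22 (mod 23).
Result is 22 ≡ −1, so (21/23) = −1.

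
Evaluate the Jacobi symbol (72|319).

1

Pull out 2^3: since 319 ≡ 7 (mod 8), (2/319) = +1, so (2/319)^3 = +1.
Reciprocity: 9 ≡ 1 and 319 ≡ 3 (mod 4), so (9/319) = +(319/9).
Reduce top mod 9: now compute (4/9).
Pull out 2^2: since 9 ≡ 1 (mod 8), (2/9) = +1, so (2/9)^2 = +1.
Reached (1/9) = 1. Collecting the sign flips along the way, the symbol is +1.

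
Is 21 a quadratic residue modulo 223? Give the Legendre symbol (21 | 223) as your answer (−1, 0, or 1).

-1

Reciprocity: 21 ≡ 1 and 223 ≡ 3 (mod 4), so (21/223) = +(223/21).
Reduce top mod 21: now compute (13/21).
Reciprocity: 13 ≡ 1 and 21 ≡ 1 (mod 4), so (13/21) = +(21/13).
Reduce top mod 13: now compute (8/13).
Pull out 2^3: since 13 ≡ 5 (mod 8), (2/13) = -1, so (2/13)^3 = -1.
Reached (1/13) = 1. Collecting the sign flips along the way, the symbol is -1.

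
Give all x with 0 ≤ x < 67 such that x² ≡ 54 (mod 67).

11, 56

Since 67 ≡ 3 (mod 4), a square root of 54 is 54^((67+1)/4) = 54^17 mod 67.
Repeated squaring: 54^2≡35, 54^4≡19, 54^8≡26, 54^16≡6 (mod 67).
54^17 = 54^(16+1) ≡ 56 (mod 67).
Check: 56² = 3136 ≡ 54 (mod 67). The two roots are 11 and 56.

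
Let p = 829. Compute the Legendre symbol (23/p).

Euler's criterion: (23/829) ≡ 23^414 (mod 829).
23^2 ≡ 529 (mod 829)
23^4 ≡ 468 (mod 829)
23^8 ≡ 168 (mod 829)
23^16 ≡ 38 (mod 829)
23^32 ≡ 615 (mod 829)
23^64 ≡ 201 (mod 829)
23^128 ≡ 609 (mod 829)
23^256 ≡ 318 (mod 829)
23^414 = 23^(256+128+16+8+4+2) ≡ 1 (mod 829).
Result is 1, so (23/829) = 1.

1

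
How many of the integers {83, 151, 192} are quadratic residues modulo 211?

(83/211) = +1 → QR.
(151/211) = +1 → QR.
(192/211) = -1 → non-residue.
Total quadratic residues among the 3: 2.

2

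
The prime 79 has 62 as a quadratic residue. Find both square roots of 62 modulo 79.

33, 46

Since 79 ≡ 3 (mod 4), a square root of 62 is 62^((79+1)/4) = 62^20 mod 79.
Repeated squaring: 62^2≡52, 62^4≡18, 62^8≡8, 62^16≡64 (mod 79).
62^20 = 62^(16+4) ≡ 46 (mod 79).
Check: 46² = 2116 ≡ 62 (mod 79). The two roots are 33 and 46.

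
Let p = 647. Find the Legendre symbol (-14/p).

-1

First reduce: -14 ≡ 633 (mod 647).
Reciprocity: 633 ≡ 1 and 647 ≡ 3 (mod 4), so (633/647) = +(647/633).
Reduce top mod 633: now compute (14/633).
Pull out 2: since 633 ≡ 1 (mod 8), (2/633) = +1.
Reciprocity: 7 ≡ 3 and 633 ≡ 1 (mod 4), so (7/633) = +(633/7).
Reduce top mod 7: now compute (3/7).
Reciprocity: 3 ≡ 3 and 7 ≡ 3 (mod 4), so (3/7) = −(7/3).
Reduce top mod 3: now compute (1/3).
Reached (1/3) = 1. Collecting the sign flips along the way, the symbol is -1.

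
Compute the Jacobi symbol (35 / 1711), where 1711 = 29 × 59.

1

Reciprocity: 35 ≡ 3 and 1711 ≡ 3 (mod 4), so (35/1711) = −(1711/35).
Reduce top mod 35: now compute (31/35).
Reciprocity: 31 ≡ 3 and 35 ≡ 3 (mod 4), so (31/35) = −(35/31).
Reduce top mod 31: now compute (4/31).
Pull out 2^2: since 31 ≡ 7 (mod 8), (2/31) = +1, so (2/31)^2 = +1.
Reached (1/31) = 1. Collecting the sign flips along the way, the symbol is +1.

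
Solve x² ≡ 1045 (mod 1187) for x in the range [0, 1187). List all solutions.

453, 734

Since 1187 ≡ 3 (mod 4), a square root of 1045 is 1045^((1187+1)/4) = 1045^297 mod 1187.
Repeated squaring: 1045^2≡1172, 1045^4≡225, 1045^8≡771, 1045^16≡941, 1045^32≡1166, 1045^64≡441, 1045^128≡1000, 1045^256≡546 (mod 1187).
1045^297 = 1045^(256+32+8+1) ≡ 453 (mod 1187).
Check: 453² = 205209 ≡ 1045 (mod 1187). The two roots are 453 and 734.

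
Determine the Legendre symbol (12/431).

1

Euler's criterion: (12/431) ≡ 12^215 (mod 431).
12^2 ≡ 144 (mod 431)
12^4 ≡ 48 (mod 431)
12^8 ≡ 149 (mod 431)
12^16 ≡ 220 (mod 431)
12^32 ≡ 128 (mod 431)
12^64 ≡ 6 (mod 431)
12^128 ≡ 36 (mod 431)
12^215 = 12^(128+64+16+4+2+1) ≡ 1 (mod 431).
Result is 1, so (12/431) = 1.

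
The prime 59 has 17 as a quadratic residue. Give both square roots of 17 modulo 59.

Since 59 ≡ 3 (mod 4), a square root of 17 is 17^((59+1)/4) = 17^15 mod 59.
Repeated squaring: 17^2≡53, 17^4≡36, 17^8≡57 (mod 59).
17^15 = 17^(8+4+2+1) ≡ 28 (mod 59).
Check: 28² = 784 ≡ 17 (mod 59). The two roots are 28 and 31.

28, 31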